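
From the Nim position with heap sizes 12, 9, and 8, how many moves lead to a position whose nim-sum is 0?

3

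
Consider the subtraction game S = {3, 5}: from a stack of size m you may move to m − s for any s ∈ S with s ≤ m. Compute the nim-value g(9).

0

Build the Grundy sequence with g(k) = mex{g(k−s) : s ∈ {3, 5}, s ≤ k}:
k:     0  1  2  3  4  5  6  7  8  9
g(k):  0  0  0  1  1  1  2  2  0  0
So g(9) = 0.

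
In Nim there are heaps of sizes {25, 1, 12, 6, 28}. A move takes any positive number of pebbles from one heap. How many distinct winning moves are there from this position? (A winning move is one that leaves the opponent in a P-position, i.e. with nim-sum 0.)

3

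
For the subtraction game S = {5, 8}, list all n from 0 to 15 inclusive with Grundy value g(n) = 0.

Build the Grundy sequence with g(k) = mex{g(k−s) : s ∈ {5, 8}, s ≤ k}:
k:     0  1  2  3  4  5  6  7  8  9 10 11 12 13 14 15
g(k):  0  0  0  0  0  1  1  1  1  1  2  2  2  0  0  0
The P-positions (g = 0) in 0..15 are 0, 1, 2, 3, 4, 13, 14, 15.

0, 1, 2, 3, 4, 13, 14, 15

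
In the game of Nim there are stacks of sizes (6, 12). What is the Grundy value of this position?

Compute the nim-sum pairwise:
6 XOR 12 = 10

10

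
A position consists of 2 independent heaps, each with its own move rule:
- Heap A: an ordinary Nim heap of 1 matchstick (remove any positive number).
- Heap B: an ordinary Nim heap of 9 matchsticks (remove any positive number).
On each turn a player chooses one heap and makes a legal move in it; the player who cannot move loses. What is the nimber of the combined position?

8

Heap A is a plain Nim heap of size 1, so its Grundy value is 1.
Heap B is a plain Nim heap of size 9, so its Grundy value is 9.
By the Sprague-Grundy theorem, the Grundy value of a sum of independent games is the XOR of the component values.
Combined value = 1 ⊕ 9 = 8.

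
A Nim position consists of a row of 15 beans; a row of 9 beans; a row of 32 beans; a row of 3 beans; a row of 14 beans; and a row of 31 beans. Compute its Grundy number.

52

Compute the nim-sum pairwise:
15 XOR 9 = 6
6 XOR 32 = 38
38 XOR 3 = 37
37 XOR 14 = 43
43 XOR 31 = 52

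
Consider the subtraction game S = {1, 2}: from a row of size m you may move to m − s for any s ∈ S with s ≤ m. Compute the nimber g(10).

Build the Grundy sequence with g(k) = mex{g(k−s) : s ∈ {1, 2}, s ≤ k}:
k:     0  1  2  3  4  5  6  7  8  9 10
g(k):  0  1  2  0  1  2  0  1  2  0  1
So g(10) = 1.

1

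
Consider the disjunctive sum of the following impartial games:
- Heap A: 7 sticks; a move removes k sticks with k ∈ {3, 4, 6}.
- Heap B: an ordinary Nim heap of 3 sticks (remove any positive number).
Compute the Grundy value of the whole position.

1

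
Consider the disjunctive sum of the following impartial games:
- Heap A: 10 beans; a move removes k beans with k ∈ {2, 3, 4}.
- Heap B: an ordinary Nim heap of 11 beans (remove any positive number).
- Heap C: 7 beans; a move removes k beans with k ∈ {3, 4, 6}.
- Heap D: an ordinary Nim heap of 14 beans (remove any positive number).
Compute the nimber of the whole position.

Grundy values for heap A (subtraction set {2, 3, 4}):
k:     0  1  2  3  4  5  6  7  8  9 10
g(k):  0  0  1  1  2  2  0  0  1  1  2
So g(10) = 2.
Heap B is a plain Nim heap of size 11, so its Grundy value is 11.
Grundy values for heap C (subtraction set {3, 4, 6}):
k:     0  1  2  3  4  5  6  7
g(k):  0  0  0  1  1  1  2  2
So g(7) = 2.
Heap D is a plain Nim heap of size 14, so its Grundy value is 14.
By the Sprague-Grundy theorem, the Grundy value of a sum of independent games is the XOR of the component values.
Combined value = 2 XOR 11 XOR 2 XOR 14 = 5.

5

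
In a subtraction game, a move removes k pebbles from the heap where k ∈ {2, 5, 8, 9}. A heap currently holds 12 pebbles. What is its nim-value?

2

Grundy values for subtraction set {2, 5, 8, 9}:
g(0) = mex{} = 0
g(1) = mex{} = 0
g(2) = mex{0} = 1
g(3) = mex{0} = 1
g(4) = mex{1} = 0
g(5) = mex{0,1} = 2
g(6) = mex{0} = 1
g(7) = mex{1,2} = 0
g(8) = mex{0,1} = 2
g(9) = mex{0} = 1
g(10) = mex{0,1,2} = 3
g(11) = mex{1} = 0
g(12) = mex{0,1,3} = 2
So g(12) = 2.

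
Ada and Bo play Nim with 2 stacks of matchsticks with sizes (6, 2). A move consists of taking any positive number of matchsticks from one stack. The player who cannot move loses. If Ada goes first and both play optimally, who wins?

Ada wins

Compute the nim-sum pairwise:
6 ⊕ 2 = 4
The nim-sum is 4 ≠ 0, so this is an N-position: the player to move can win; Ada has a winning move.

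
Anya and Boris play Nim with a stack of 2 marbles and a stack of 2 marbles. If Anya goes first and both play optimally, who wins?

Write each in binary and XOR column by column:
  10  (2)
  10  (2)
  --
  00  (0)
The nim-sum is 0, so this is a P-position: the player to move is in a losing position under optimal play; Anya is about to move from it and so loses — Boris wins.

Boris wins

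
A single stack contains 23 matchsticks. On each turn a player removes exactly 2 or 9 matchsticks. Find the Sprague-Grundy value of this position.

Compute g(0), g(1), … for moves {2, 9}:
k:     0  1  2  3  4  5  6  7  8  9 10 11 12 13 14 15 16 17 18 19 20 21 22 23
g(k):  0  0  1  1  0  0  1  1  0  2  1  0  0  1  1  0  0  1  1  0  2  1  0  0
So g(23) = 0.

0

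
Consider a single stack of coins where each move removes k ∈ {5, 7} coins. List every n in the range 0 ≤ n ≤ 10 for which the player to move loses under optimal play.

0, 1, 2, 3, 4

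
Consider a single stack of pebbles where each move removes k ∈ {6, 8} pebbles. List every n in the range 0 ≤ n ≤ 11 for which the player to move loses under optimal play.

0, 1, 2, 3, 4, 5

Build the Grundy sequence with g(k) = mex{g(k−s) : s ∈ {6, 8}, s ≤ k}:
k:     0  1  2  3  4  5  6  7  8  9 10 11
g(k):  0  0  0  0  0  0  1  1  1  1  1  1
The P-positions (g = 0) in 0..11 are 0, 1, 2, 3, 4, 5.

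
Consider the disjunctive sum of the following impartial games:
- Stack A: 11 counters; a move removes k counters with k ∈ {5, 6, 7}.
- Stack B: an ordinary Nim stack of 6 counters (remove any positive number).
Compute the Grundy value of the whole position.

4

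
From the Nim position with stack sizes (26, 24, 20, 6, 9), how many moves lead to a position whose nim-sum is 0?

Nim-sum: 26 ⊕ 24 ⊕ 20 ⊕ 6 ⊕ 9 = 25.
The overall nim-sum is X = 25. A stack of size p has a winning move iff p XOR X < p (reduce it to p XOR X).
  26: 26 XOR 25 = 3 < 26 — winning move (to 3).
  24: 24 XOR 25 = 1 < 24 — winning move (to 1).
  20: 20 XOR 25 = 13 < 20 — winning move (to 13).
  6: 6 XOR 25 = 31 ≥ 6 — no move.
  9: 9 XOR 25 = 16 ≥ 9 — no move.
That gives 3 winning moves.

3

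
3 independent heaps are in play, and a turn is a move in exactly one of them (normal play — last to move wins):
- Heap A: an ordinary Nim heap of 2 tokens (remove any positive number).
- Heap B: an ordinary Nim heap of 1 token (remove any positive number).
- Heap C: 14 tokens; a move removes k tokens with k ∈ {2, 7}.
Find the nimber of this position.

Heap A is a plain Nim heap of size 2, so its Grundy value is 2.
Heap B is a plain Nim heap of size 1, so its Grundy value is 1.
Build the Grundy sequence for heap C with g(k) = mex{g(k−s) : s ∈ {2, 7}, s ≤ k}:
g(0) = mex{} = 0
g(1) = mex{} = 0
g(2) = mex{0} = 1
g(3) = mex{0} = 1
g(4) = mex{1} = 0
g(5) = mex{1} = 0
g(6) = mex{0} = 1
g(7) = mex{0} = 1
g(8) = mex{0,1} = 2
g(9) = mex{1} = 0
g(10) = mex{1,2} = 0
g(11) = mex{0} = 1
g(12) = mex{0} = 1
g(13) = mex{1} = 0
g(14) = mex{1} = 0
So g(14) = 0.
The value of a disjunctive sum is the nim-sum of the parts.
Combined value = 2 ⊕ 1 ⊕ 0 = 3.

3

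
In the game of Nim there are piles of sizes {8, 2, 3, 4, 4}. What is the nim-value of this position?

Compute the nim-sum pairwise:
8 XOR 2 = 10
10 XOR 3 = 9
9 XOR 4 = 13
13 XOR 4 = 9

9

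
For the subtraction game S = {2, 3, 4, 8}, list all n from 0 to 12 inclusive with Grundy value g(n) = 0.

0, 1, 6, 7, 12

Grundy values for subtraction set {2, 3, 4, 8}:
g(0) = mex{} = 0
g(1) = mex{} = 0
g(2) = mex{0} = 1
g(3) = mex{0} = 1
g(4) = mex{0,1} = 2
g(5) = mex{0,1} = 2
g(6) = mex{1,2} = 0
g(7) = mex{1,2} = 0
g(8) = mex{0,2} = 1
g(9) = mex{0,2} = 1
g(10) = mex{0,1} = 2
g(11) = mex{0,1} = 2
g(12) = mex{1,2} = 0
The P-positions (g = 0) in 0..12 are 0, 1, 6, 7, 12.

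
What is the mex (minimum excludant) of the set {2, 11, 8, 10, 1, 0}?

The values 0, 1, 2 are all present; 3 is the first non-negative integer missing from the set.

3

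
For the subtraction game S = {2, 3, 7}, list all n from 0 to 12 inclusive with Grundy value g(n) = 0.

0, 1, 5, 6, 10, 11

Compute g(0), g(1), … for moves {2, 3, 7}:
g(0) = mex{} = 0
g(1) = mex{} = 0
g(2) = mex{0} = 1
g(3) = mex{0} = 1
g(4) = mex{0,1} = 2
g(5) = mex{1} = 0
g(6) = mex{1,2} = 0
g(7) = mex{0,2} = 1
g(8) = mex{0} = 1
g(9) = mex{0,1} = 2
g(10) = mex{1} = 0
g(11) = mex{1,2} = 0
g(12) = mex{0,2} = 1
The P-positions (g = 0) in 0..12 are 0, 1, 5, 6, 10, 11.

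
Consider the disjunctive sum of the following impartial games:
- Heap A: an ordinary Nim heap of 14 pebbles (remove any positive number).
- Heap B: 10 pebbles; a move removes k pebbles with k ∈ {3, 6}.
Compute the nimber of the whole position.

Heap A is a plain Nim heap of size 14, so its Grundy value is 14.
Build the Grundy sequence for heap B with g(k) = mex{g(k−s) : s ∈ {3, 6}, s ≤ k}:
k:     0  1  2  3  4  5  6  7  8  9 10
g(k):  0  0  0  1  1  1  2  2  2  0  0
So g(10) = 0.
By the Sprague-Grundy theorem, the Grundy value of a sum of independent games is the XOR of the component values.
Combined value = 14 ⊕ 0 = 14.

14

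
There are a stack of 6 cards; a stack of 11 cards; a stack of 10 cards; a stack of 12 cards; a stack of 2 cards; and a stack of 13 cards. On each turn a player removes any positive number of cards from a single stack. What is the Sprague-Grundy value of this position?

4

Bitwise XOR of the heap sizes:
  0110  (6)
  1011  (11)
  1010  (10)
  1100  (12)
  0010  (2)
  1101  (13)
  ----
  0100  (4)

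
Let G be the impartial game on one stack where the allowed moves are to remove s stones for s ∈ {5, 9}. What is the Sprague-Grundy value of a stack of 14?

0

Compute g(0), g(1), … for moves {5, 9}:
k:     0  1  2  3  4  5  6  7  8  9 10 11 12 13 14
g(k):  0  0  0  0  0  1  1  1  1  1  2  2  2  2  0
So g(14) = 0.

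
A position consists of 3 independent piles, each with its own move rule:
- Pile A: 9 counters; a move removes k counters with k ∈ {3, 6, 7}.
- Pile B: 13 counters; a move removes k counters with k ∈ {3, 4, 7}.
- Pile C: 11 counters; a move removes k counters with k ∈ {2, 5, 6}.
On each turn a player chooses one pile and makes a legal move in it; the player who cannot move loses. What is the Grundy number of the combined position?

Build the Grundy sequence for pile A with g(k) = mex{g(k−s) : s ∈ {3, 6, 7}, s ≤ k}:
g(0) = mex{} = 0
g(1) = mex{} = 0
g(2) = mex{} = 0
g(3) = mex{0} = 1
g(4) = mex{0} = 1
g(5) = mex{0} = 1
g(6) = mex{0,1} = 2
g(7) = mex{0,1} = 2
g(8) = mex{0,1} = 2
g(9) = mex{0,1,2} = 3
So g(9) = 3.
For pile B, compute g(0), g(1), … with moves {3, 4, 7}:
k:     0  1  2  3  4  5  6  7  8  9 10 11 12 13
g(k):  0  0  0  1  1  1  2  2  2  3  0  0  0  1
So g(13) = 1.
For pile C, compute g(0), g(1), … with moves {2, 5, 6}:
g(0) = mex{} = 0
g(1) = mex{} = 0
g(2) = mex{0} = 1
g(3) = mex{0} = 1
g(4) = mex{1} = 0
g(5) = mex{0,1} = 2
g(6) = mex{0} = 1
g(7) = mex{0,1,2} = 3
g(8) = mex{1} = 0
g(9) = mex{0,1,3} = 2
g(10) = mex{0,2} = 1
g(11) = mex{1,2} = 0
So g(11) = 0.
By the Sprague-Grundy theorem, the Grundy value of a sum of independent games is the XOR of the component values.
Combined value = 3 ⊕ 1 ⊕ 0 = 2.

2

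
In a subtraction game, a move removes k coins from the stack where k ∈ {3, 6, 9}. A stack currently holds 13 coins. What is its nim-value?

0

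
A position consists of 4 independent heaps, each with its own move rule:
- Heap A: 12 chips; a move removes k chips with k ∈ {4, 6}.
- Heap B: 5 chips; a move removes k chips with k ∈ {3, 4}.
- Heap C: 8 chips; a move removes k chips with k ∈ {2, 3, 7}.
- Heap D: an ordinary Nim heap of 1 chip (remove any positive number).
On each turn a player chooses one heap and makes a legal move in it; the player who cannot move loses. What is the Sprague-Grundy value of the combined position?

1

For heap A, compute g(0), g(1), … with moves {4, 6}:
k:     0  1  2  3  4  5  6  7  8  9 10 11 12
g(k):  0  0  0  0  1  1  1  1  2  2  0  0  0
So g(12) = 0.
Build the Grundy sequence for heap B with g(k) = mex{g(k−s) : s ∈ {3, 4}, s ≤ k}:
k:     0  1  2  3  4  5
g(k):  0  0  0  1  1  1
So g(5) = 1.
Grundy values for heap C (subtraction set {2, 3, 7}):
g(0) = mex{} = 0
g(1) = mex{} = 0
g(2) = mex{0} = 1
g(3) = mex{0} = 1
g(4) = mex{0,1} = 2
g(5) = mex{1} = 0
g(6) = mex{1,2} = 0
g(7) = mex{0,2} = 1
g(8) = mex{0} = 1
So g(8) = 1.
Heap D is a plain Nim heap of size 1, so its Grundy value is 1.
By the Sprague-Grundy theorem, the Grundy value of a sum of independent games is the XOR of the component values.
Combined value = 0 ⊕ 1 ⊕ 1 ⊕ 1 = 1.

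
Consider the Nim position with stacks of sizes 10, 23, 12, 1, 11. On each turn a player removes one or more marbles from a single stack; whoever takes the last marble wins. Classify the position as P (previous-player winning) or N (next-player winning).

N-position

Nim-sum: 10 XOR 23 XOR 12 XOR 1 XOR 11 = 27.
The nim-sum is 27 ≠ 0, so this is an N-position: the player to move can win.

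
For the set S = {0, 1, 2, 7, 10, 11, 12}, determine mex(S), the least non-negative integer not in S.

3

The values 0, 1, 2 are all present; 3 is the first non-negative integer missing from the set.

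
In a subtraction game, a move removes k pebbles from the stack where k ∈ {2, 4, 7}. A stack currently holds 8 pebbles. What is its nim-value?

1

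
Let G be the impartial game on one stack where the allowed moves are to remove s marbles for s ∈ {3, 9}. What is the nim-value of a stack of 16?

1

Grundy values for subtraction set {3, 9}:
k:     0  1  2  3  4  5  6  7  8  9 10 11 12 13 14 15 16
g(k):  0  0  0  1  1  1  0  0  0  1  1  1  0  0  0  1  1
So g(16) = 1.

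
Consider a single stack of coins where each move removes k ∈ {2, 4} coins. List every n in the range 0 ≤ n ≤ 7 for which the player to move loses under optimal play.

0, 1, 6, 7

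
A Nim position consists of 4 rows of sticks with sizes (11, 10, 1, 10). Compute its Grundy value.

10

Nim-sum: 11 ⊕ 10 ⊕ 1 ⊕ 10 = 10.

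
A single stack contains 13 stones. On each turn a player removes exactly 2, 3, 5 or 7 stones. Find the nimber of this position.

2

Compute g(0), g(1), … for moves {2, 3, 5, 7}:
g(0) = mex{} = 0
g(1) = mex{} = 0
g(2) = mex{0} = 1
g(3) = mex{0} = 1
g(4) = mex{0,1} = 2
g(5) = mex{0,1} = 2
g(6) = mex{0,1,2} = 3
g(7) = mex{0,1,2} = 3
g(8) = mex{0,1,2,3} = 4
g(9) = mex{1,2,3} = 0
g(10) = mex{1,2,3,4} = 0
g(11) = mex{0,2,3,4} = 1
g(12) = mex{0,2,3} = 1
g(13) = mex{0,1,3,4} = 2
So g(13) = 2.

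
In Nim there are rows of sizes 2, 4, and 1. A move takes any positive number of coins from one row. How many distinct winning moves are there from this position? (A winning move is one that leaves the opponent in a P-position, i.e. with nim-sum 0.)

1

Compute the nim-sum pairwise:
2 ^ 4 = 6
6 ^ 1 = 7
The overall nim-sum is X = 7. A row of size p has a winning move iff p XOR X < p (reduce it to p XOR X).
  2: 2 XOR 7 = 5 ≥ 2 — no move.
  4: 4 XOR 7 = 3 < 4 — winning move (to 3).
  1: 1 XOR 7 = 6 ≥ 1 — no move.
That gives 1 winning move.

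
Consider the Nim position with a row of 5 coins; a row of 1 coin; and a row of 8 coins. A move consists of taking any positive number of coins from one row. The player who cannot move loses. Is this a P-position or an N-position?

Nim-sum: 5 XOR 1 XOR 8 = 12.
The nim-sum is 12 ≠ 0, so this is an N-position: the player to move can win.

N-position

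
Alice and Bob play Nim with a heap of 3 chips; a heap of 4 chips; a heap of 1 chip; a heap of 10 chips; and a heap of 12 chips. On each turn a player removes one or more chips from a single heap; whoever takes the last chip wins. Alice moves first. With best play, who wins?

Bob wins

Compute the nim-sum pairwise:
3 ^ 4 = 7
7 ^ 1 = 6
6 ^ 10 = 12
12 ^ 12 = 0
The nim-sum is 0, so this is a P-position: the player to move is in a losing position under optimal play; Alice is about to move from it and so loses — Bob wins.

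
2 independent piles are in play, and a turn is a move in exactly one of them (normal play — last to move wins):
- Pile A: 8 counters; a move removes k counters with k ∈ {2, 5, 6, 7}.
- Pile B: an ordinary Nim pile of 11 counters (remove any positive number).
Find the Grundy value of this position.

Build the Grundy sequence for pile A with g(k) = mex{g(k−s) : s ∈ {2, 5, 6, 7}, s ≤ k}:
k:     0  1  2  3  4  5  6  7  8
g(k):  0  0  1  1  0  2  1  3  2
So g(8) = 2.
Pile B is a plain Nim pile of size 11, so its Grundy value is 11.
By the Sprague-Grundy theorem, the Grundy value of a sum of independent games is the XOR of the component values.
Combined value = 2 XOR 11 = 9.

9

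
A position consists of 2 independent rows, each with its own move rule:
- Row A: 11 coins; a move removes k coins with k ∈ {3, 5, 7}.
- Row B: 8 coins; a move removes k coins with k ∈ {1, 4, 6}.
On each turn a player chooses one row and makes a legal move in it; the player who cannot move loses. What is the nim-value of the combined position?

1

For row A, compute g(0), g(1), … with moves {3, 5, 7}:
g(0) = mex{} = 0
g(1) = mex{} = 0
g(2) = mex{} = 0
g(3) = mex{0} = 1
g(4) = mex{0} = 1
g(5) = mex{0} = 1
g(6) = mex{0,1} = 2
g(7) = mex{0,1} = 2
g(8) = mex{0,1} = 2
g(9) = mex{0,1,2} = 3
g(10) = mex{1,2} = 0
g(11) = mex{1,2} = 0
So g(11) = 0.
For row B, compute g(0), g(1), … with moves {1, 4, 6}:
k:     0  1  2  3  4  5  6  7  8
g(k):  0  1  0  1  2  0  1  0  1
So g(8) = 1.
By the Sprague-Grundy theorem, the Grundy value of a sum of independent games is the XOR of the component values.
Combined value = 0 XOR 1 = 1.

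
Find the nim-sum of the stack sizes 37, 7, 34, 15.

Write each in binary and XOR column by column:
  100101  (37)
  000111  (7)
  100010  (34)
  001111  (15)
  ------
  001111  (15)

15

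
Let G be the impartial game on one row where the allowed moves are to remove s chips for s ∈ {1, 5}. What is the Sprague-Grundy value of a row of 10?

0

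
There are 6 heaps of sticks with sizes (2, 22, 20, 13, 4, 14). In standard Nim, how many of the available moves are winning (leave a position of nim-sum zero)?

Compute the nim-sum pairwise:
2 ⊕ 22 = 20
20 ⊕ 20 = 0
0 ⊕ 13 = 13
13 ⊕ 4 = 9
9 ⊕ 14 = 7
The overall nim-sum is X = 7. A heap of size p has a winning move iff p XOR X < p (reduce it to p XOR X).
  2: 2 XOR 7 = 5 ≥ 2 — no move.
  22: 22 XOR 7 = 17 < 22 — winning move (to 17).
  20: 20 XOR 7 = 19 < 20 — winning move (to 19).
  13: 13 XOR 7 = 10 < 13 — winning move (to 10).
  4: 4 XOR 7 = 3 < 4 — winning move (to 3).
  14: 14 XOR 7 = 9 < 14 — winning move (to 9).
That gives 5 winning moves.

5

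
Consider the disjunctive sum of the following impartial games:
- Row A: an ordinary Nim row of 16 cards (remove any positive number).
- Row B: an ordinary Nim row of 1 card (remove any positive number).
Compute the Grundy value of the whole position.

17

Row A is a plain Nim row of size 16, so its Grundy value is 16.
Row B is a plain Nim row of size 1, so its Grundy value is 1.
By the Sprague-Grundy theorem, the Grundy value of a sum of independent games is the XOR of the component values.
Combined value = 16 ⊕ 1 = 17.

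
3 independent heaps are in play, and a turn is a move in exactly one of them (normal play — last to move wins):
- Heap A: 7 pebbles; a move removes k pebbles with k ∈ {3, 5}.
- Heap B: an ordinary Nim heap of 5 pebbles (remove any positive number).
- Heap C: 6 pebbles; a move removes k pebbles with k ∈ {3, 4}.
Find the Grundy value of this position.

For heap A, compute g(0), g(1), … with moves {3, 5}:
g(0) = mex{} = 0
g(1) = mex{} = 0
g(2) = mex{} = 0
g(3) = mex{0} = 1
g(4) = mex{0} = 1
g(5) = mex{0} = 1
g(6) = mex{0,1} = 2
g(7) = mex{0,1} = 2
So g(7) = 2.
Heap B is a plain Nim heap of size 5, so its Grundy value is 5.
For heap C, compute g(0), g(1), … with moves {3, 4}:
g(0) = mex{} = 0
g(1) = mex{} = 0
g(2) = mex{} = 0
g(3) = mex{0} = 1
g(4) = mex{0} = 1
g(5) = mex{0} = 1
g(6) = mex{0,1} = 2
So g(6) = 2.
By the Sprague-Grundy theorem, the Grundy value of a sum of independent games is the XOR of the component values.
Combined value = 2 ⊕ 5 ⊕ 2 = 5.

5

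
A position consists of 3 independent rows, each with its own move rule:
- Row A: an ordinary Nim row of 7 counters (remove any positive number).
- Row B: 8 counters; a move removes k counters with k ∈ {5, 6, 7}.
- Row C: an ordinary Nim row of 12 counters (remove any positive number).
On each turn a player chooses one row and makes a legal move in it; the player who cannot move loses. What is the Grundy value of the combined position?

10

Row A is a plain Nim row of size 7, so its Grundy value is 7.
For row B, compute g(0), g(1), … with moves {5, 6, 7}:
g(0) = mex{} = 0
g(1) = mex{} = 0
g(2) = mex{} = 0
g(3) = mex{} = 0
g(4) = mex{} = 0
g(5) = mex{0} = 1
g(6) = mex{0} = 1
g(7) = mex{0} = 1
g(8) = mex{0} = 1
So g(8) = 1.
Row C is a plain Nim row of size 12, so its Grundy value is 12.
The value of a disjunctive sum is the nim-sum of the parts.
Combined value = 7 ⊕ 1 ⊕ 12 = 10.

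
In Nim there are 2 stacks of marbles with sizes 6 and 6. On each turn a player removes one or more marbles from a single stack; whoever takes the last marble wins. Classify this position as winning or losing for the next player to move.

Losing position

Nim-sum: 6 ^ 6 = 0.
The nim-sum is 0, so this is a P-position: the player to move is in a losing position under optimal play.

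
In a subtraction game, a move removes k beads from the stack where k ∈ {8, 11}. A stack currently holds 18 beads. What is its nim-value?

2

Compute g(0), g(1), … for moves {8, 11}:
k:     0  1  2  3  4  5  6  7  8  9 10 11 12 13 14 15 16 17 18
g(k):  0  0  0  0  0  0  0  0  1  1  1  1  1  1  1  1  2  2  2
So g(18) = 2.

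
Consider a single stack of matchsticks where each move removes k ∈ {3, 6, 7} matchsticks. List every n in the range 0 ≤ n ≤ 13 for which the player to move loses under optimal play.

0, 1, 2, 10, 11, 12

Grundy values for subtraction set {3, 6, 7}:
g(0) = mex{} = 0
g(1) = mex{} = 0
g(2) = mex{} = 0
g(3) = mex{0} = 1
g(4) = mex{0} = 1
g(5) = mex{0} = 1
g(6) = mex{0,1} = 2
g(7) = mex{0,1} = 2
g(8) = mex{0,1} = 2
g(9) = mex{0,1,2} = 3
g(10) = mex{1,2} = 0
g(11) = mex{1,2} = 0
g(12) = mex{1,2,3} = 0
g(13) = mex{0,2} = 1
The P-positions (g = 0) in 0..13 are 0, 1, 2, 10, 11, 12.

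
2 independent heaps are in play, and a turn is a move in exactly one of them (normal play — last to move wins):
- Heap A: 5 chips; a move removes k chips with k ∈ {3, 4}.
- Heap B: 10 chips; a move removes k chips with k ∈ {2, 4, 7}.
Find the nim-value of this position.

3

For heap A, compute g(0), g(1), … with moves {3, 4}:
k:     0  1  2  3  4  5
g(k):  0  0  0  1  1  1
So g(5) = 1.
Grundy values for heap B (subtraction set {2, 4, 7}):
g(0) = mex{} = 0
g(1) = mex{} = 0
g(2) = mex{0} = 1
g(3) = mex{0} = 1
g(4) = mex{0,1} = 2
g(5) = mex{0,1} = 2
g(6) = mex{1,2} = 0
g(7) = mex{0,1,2} = 3
g(8) = mex{0,2} = 1
g(9) = mex{1,2,3} = 0
g(10) = mex{0,1} = 2
So g(10) = 2.
By the Sprague-Grundy theorem, the Grundy value of a sum of independent games is the XOR of the component values.
Combined value = 1 ⊕ 2 = 3.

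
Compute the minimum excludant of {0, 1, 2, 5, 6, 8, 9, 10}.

3

The values 0, 1, 2 are all present; 3 is the first non-negative integer missing from the set.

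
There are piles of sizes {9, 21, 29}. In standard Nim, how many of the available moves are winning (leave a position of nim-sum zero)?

3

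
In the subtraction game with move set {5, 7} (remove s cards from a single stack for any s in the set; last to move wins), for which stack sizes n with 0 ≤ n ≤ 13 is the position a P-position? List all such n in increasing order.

Grundy values for subtraction set {5, 7}:
k:     0  1  2  3  4  5  6  7  8  9 10 11 12 13
g(k):  0  0  0  0  0  1  1  1  1  1  2  2  0  0
The P-positions (g = 0) in 0..13 are 0, 1, 2, 3, 4, 12, 13.

0, 1, 2, 3, 4, 12, 13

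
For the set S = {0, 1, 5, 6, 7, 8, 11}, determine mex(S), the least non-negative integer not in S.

The values 0, 1 are all present; 2 is the first non-negative integer missing from the set.

2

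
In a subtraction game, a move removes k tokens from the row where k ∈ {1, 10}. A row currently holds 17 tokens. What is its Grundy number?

0

Build the Grundy sequence with g(k) = mex{g(k−s) : s ∈ {1, 10}, s ≤ k}:
k:     0  1  2  3  4  5  6  7  8  9 10 11 12 13 14 15 16 17
g(k):  0  1  0  1  0  1  0  1  0  1  2  0  1  0  1  0  1  0
So g(17) = 0.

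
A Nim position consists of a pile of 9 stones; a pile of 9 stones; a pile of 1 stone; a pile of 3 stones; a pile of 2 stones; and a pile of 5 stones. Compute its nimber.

5

Compute the nim-sum pairwise:
9 XOR 9 = 0
0 XOR 1 = 1
1 XOR 3 = 2
2 XOR 2 = 0
0 XOR 5 = 5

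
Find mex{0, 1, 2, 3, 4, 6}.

5

The values 0, 1, 2, 3, 4 are all present; 5 is the first non-negative integer missing from the set.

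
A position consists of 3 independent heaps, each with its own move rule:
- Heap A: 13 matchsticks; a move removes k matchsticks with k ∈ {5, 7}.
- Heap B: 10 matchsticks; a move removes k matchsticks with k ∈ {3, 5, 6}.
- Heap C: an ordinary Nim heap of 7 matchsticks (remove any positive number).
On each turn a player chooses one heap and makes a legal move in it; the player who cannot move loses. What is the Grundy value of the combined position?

7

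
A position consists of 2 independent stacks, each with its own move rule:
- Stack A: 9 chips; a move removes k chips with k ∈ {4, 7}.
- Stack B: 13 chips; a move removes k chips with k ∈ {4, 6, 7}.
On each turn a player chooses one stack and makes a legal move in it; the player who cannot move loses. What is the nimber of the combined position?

2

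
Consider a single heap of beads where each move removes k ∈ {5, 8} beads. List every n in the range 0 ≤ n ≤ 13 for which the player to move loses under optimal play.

Build the Grundy sequence with g(k) = mex{g(k−s) : s ∈ {5, 8}, s ≤ k}:
g(0) = mex{} = 0
g(1) = mex{} = 0
g(2) = mex{} = 0
g(3) = mex{} = 0
g(4) = mex{} = 0
g(5) = mex{0} = 1
g(6) = mex{0} = 1
g(7) = mex{0} = 1
g(8) = mex{0} = 1
g(9) = mex{0} = 1
g(10) = mex{0,1} = 2
g(11) = mex{0,1} = 2
g(12) = mex{0,1} = 2
g(13) = mex{1} = 0
The P-positions (g = 0) in 0..13 are 0, 1, 2, 3, 4, 13.

0, 1, 2, 3, 4, 13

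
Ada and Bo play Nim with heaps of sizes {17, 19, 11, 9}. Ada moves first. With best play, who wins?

Bo wins

Nim-sum: 17 XOR 19 XOR 11 XOR 9 = 0.
The nim-sum is 0, so this is a P-position: the player to move is in a losing position under optimal play; Ada is about to move from it and so loses — Bo wins.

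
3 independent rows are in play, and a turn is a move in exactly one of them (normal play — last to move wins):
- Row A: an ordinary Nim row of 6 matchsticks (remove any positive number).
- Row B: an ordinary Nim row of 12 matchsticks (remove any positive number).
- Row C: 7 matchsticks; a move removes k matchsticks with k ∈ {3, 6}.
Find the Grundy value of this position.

Row A is a plain Nim row of size 6, so its Grundy value is 6.
Row B is a plain Nim row of size 12, so its Grundy value is 12.
For row C, compute g(0), g(1), … with moves {3, 6}:
g(0) = mex{} = 0
g(1) = mex{} = 0
g(2) = mex{} = 0
g(3) = mex{0} = 1
g(4) = mex{0} = 1
g(5) = mex{0} = 1
g(6) = mex{0,1} = 2
g(7) = mex{0,1} = 2
So g(7) = 2.
The value of a disjunctive sum is the nim-sum of the parts.
Combined value = 6 ⊕ 12 ⊕ 2 = 8.

8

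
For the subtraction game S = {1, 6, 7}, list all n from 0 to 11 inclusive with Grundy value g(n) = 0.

Grundy values for subtraction set {1, 6, 7}:
g(0) = mex{} = 0
g(1) = mex{0} = 1
g(2) = mex{1} = 0
g(3) = mex{0} = 1
g(4) = mex{1} = 0
g(5) = mex{0} = 1
g(6) = mex{0,1} = 2
g(7) = mex{0,1,2} = 3
g(8) = mex{0,1,3} = 2
g(9) = mex{0,1,2} = 3
g(10) = mex{0,1,3} = 2
g(11) = mex{0,1,2} = 3
The P-positions (g = 0) in 0..11 are 0, 2, 4.

0, 2, 4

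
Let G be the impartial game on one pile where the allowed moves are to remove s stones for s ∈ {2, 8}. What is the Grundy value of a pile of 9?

Compute g(0), g(1), … for moves {2, 8}:
k:     0  1  2  3  4  5  6  7  8  9
g(k):  0  0  1  1  0  0  1  1  2  2
So g(9) = 2.

2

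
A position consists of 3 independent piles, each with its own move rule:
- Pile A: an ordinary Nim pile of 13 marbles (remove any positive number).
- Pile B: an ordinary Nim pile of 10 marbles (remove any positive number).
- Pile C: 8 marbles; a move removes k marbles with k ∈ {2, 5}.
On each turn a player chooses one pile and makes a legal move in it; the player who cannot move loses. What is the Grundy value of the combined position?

7

Pile A is a plain Nim pile of size 13, so its Grundy value is 13.
Pile B is a plain Nim pile of size 10, so its Grundy value is 10.
For pile C, compute g(0), g(1), … with moves {2, 5}:
k:     0  1  2  3  4  5  6  7  8
g(k):  0  0  1  1  0  2  1  0  0
So g(8) = 0.
By the Sprague-Grundy theorem, the Grundy value of a sum of independent games is the XOR of the component values.
Combined value = 13 ⊕ 10 ⊕ 0 = 7.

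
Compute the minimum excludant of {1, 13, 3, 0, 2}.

4

The values 0, 1, 2, 3 are all present; 4 is the first non-negative integer missing from the set.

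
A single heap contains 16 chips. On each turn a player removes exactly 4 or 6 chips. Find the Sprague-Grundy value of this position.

1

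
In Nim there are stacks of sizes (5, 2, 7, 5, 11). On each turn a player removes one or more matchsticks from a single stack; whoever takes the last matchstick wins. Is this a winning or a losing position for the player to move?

In binary:
  0101  (5)
  0010  (2)
  0111  (7)
  0101  (5)
  1011  (11)
  ----
  1110  (14)
The nim-sum is 14 ≠ 0, so this is an N-position: the player to move can win.

Winning position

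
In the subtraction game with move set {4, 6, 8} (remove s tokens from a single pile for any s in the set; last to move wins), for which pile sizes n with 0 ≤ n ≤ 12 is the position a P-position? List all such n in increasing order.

0, 1, 2, 3, 12

Grundy values for subtraction set {4, 6, 8}:
g(0) = mex{} = 0
g(1) = mex{} = 0
g(2) = mex{} = 0
g(3) = mex{} = 0
g(4) = mex{0} = 1
g(5) = mex{0} = 1
g(6) = mex{0} = 1
g(7) = mex{0} = 1
g(8) = mex{0,1} = 2
g(9) = mex{0,1} = 2
g(10) = mex{0,1} = 2
g(11) = mex{0,1} = 2
g(12) = mex{1,2} = 0
The P-positions (g = 0) in 0..12 are 0, 1, 2, 3, 12.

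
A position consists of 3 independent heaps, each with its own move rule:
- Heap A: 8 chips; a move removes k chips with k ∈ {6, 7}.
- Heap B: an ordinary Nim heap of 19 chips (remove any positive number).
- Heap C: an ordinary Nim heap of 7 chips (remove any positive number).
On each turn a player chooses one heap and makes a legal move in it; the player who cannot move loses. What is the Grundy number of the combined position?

21

For heap A, compute g(0), g(1), … with moves {6, 7}:
g(0) = mex{} = 0
g(1) = mex{} = 0
g(2) = mex{} = 0
g(3) = mex{} = 0
g(4) = mex{} = 0
g(5) = mex{} = 0
g(6) = mex{0} = 1
g(7) = mex{0} = 1
g(8) = mex{0} = 1
So g(8) = 1.
Heap B is a plain Nim heap of size 19, so its Grundy value is 19.
Heap C is a plain Nim heap of size 7, so its Grundy value is 7.
By the Sprague-Grundy theorem, the Grundy value of a sum of independent games is the XOR of the component values.
Combined value = 1 XOR 19 XOR 7 = 21.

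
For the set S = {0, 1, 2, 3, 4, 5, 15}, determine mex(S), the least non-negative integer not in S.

The values 0, 1, 2, 3, 4, 5 are all present; 6 is the first non-negative integer missing from the set.

6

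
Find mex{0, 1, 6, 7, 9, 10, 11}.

2

The values 0, 1 are all present; 2 is the first non-negative integer missing from the set.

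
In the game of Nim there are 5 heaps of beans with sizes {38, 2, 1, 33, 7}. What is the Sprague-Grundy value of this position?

Bitwise XOR of the heap sizes:
  100110  (38)
  000010  (2)
  000001  (1)
  100001  (33)
  000111  (7)
  ------
  000011  (3)

3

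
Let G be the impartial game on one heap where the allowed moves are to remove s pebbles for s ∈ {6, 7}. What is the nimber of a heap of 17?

Compute g(0), g(1), … for moves {6, 7}:
k:     0  1  2  3  4  5  6  7  8  9 10 11 12 13 14 15 16 17
g(k):  0  0  0  0  0  0  1  1  1  1  1  1  2  0  0  0  0  0
So g(17) = 0.

0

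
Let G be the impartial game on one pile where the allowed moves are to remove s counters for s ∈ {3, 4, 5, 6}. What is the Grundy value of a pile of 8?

2

Compute g(0), g(1), … for moves {3, 4, 5, 6}:
k:     0  1  2  3  4  5  6  7  8
g(k):  0  0  0  1  1  1  2  2  2
So g(8) = 2.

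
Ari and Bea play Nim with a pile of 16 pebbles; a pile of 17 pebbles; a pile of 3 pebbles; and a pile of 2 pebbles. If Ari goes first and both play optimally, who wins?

Bea wins

Nim-sum: 16 ^ 17 ^ 3 ^ 2 = 0.
The nim-sum is 0, so this is a P-position: the player to move is in a losing position under optimal play; Ari is about to move from it and so loses — Bea wins.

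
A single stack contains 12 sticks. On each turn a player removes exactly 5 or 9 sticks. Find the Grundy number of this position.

2

Grundy values for subtraction set {5, 9}:
g(0) = mex{} = 0
g(1) = mex{} = 0
g(2) = mex{} = 0
g(3) = mex{} = 0
g(4) = mex{} = 0
g(5) = mex{0} = 1
g(6) = mex{0} = 1
g(7) = mex{0} = 1
g(8) = mex{0} = 1
g(9) = mex{0} = 1
g(10) = mex{0,1} = 2
g(11) = mex{0,1} = 2
g(12) = mex{0,1} = 2
So g(12) = 2.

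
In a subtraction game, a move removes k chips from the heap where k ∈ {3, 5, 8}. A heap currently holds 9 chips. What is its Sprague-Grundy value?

3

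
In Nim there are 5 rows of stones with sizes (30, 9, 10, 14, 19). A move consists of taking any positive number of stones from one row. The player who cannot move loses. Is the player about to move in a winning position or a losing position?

Compute the nim-sum pairwise:
30 XOR 9 = 23
23 XOR 10 = 29
29 XOR 14 = 19
19 XOR 19 = 0
The nim-sum is 0, so this is a P-position: the player to move is in a losing position under optimal play.

Losing position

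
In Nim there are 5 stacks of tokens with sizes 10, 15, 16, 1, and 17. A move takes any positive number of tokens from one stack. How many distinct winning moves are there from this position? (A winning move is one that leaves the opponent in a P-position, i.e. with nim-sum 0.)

Nim-sum: 10 XOR 15 XOR 16 XOR 1 XOR 17 = 5.
The overall nim-sum is X = 5. A stack of size p has a winning move iff p XOR X < p (reduce it to p XOR X).
  10: 10 XOR 5 = 15 ≥ 10 — no move.
  15: 15 XOR 5 = 10 < 15 — winning move (to 10).
  16: 16 XOR 5 = 21 ≥ 16 — no move.
  1: 1 XOR 5 = 4 ≥ 1 — no move.
  17: 17 XOR 5 = 20 ≥ 17 — no move.
That gives 1 winning move.

1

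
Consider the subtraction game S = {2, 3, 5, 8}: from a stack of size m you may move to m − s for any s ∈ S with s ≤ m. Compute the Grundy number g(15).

2

Grundy values for subtraction set {2, 3, 5, 8}:
k:     0  1  2  3  4  5  6  7  8  9 10 11 12 13 14 15
g(k):  0  0  1  1  2  2  3  0  4  1  3  0  4  1  2  2
So g(15) = 2.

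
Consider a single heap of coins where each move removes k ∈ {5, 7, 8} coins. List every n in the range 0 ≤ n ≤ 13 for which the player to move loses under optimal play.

0, 1, 2, 3, 4, 13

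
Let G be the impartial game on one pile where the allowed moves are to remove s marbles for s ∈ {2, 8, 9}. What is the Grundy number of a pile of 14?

Grundy values for subtraction set {2, 8, 9}:
g(0) = mex{} = 0
g(1) = mex{} = 0
g(2) = mex{0} = 1
g(3) = mex{0} = 1
g(4) = mex{1} = 0
g(5) = mex{1} = 0
g(6) = mex{0} = 1
g(7) = mex{0} = 1
g(8) = mex{0,1} = 2
g(9) = mex{0,1} = 2
g(10) = mex{0,1,2} = 3
g(11) = mex{1,2} = 0
g(12) = mex{0,1,3} = 2
g(13) = mex{0} = 1
g(14) = mex{0,1,2} = 3
So g(14) = 3.

3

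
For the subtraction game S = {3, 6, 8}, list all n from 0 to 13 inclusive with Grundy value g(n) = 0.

0, 1, 2, 11, 12, 13

Grundy values for subtraction set {3, 6, 8}:
g(0) = mex{} = 0
g(1) = mex{} = 0
g(2) = mex{} = 0
g(3) = mex{0} = 1
g(4) = mex{0} = 1
g(5) = mex{0} = 1
g(6) = mex{0,1} = 2
g(7) = mex{0,1} = 2
g(8) = mex{0,1} = 2
g(9) = mex{0,1,2} = 3
g(10) = mex{0,1,2} = 3
g(11) = mex{1,2} = 0
g(12) = mex{1,2,3} = 0
g(13) = mex{1,2,3} = 0
The P-positions (g = 0) in 0..13 are 0, 1, 2, 11, 12, 13.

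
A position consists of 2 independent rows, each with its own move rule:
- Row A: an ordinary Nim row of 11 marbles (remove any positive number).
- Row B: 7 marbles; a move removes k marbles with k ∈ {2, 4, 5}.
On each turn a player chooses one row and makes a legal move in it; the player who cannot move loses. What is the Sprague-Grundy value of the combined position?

Row A is a plain Nim row of size 11, so its Grundy value is 11.
Build the Grundy sequence for row B with g(k) = mex{g(k−s) : s ∈ {2, 4, 5}, s ≤ k}:
g(0) = mex{} = 0
g(1) = mex{} = 0
g(2) = mex{0} = 1
g(3) = mex{0} = 1
g(4) = mex{0,1} = 2
g(5) = mex{0,1} = 2
g(6) = mex{0,1,2} = 3
g(7) = mex{1,2} = 0
So g(7) = 0.
The value of a disjunctive sum is the nim-sum of the parts.
Combined value = 11 ⊕ 0 = 11.

11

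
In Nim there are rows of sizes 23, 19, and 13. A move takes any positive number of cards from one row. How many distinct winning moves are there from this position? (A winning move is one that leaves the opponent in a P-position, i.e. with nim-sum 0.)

Compute the nim-sum pairwise:
23 ^ 19 = 4
4 ^ 13 = 9
The overall nim-sum is X = 9. A row of size p has a winning move iff p XOR X < p (reduce it to p XOR X).
  23: 23 XOR 9 = 30 ≥ 23 — no move.
  19: 19 XOR 9 = 26 ≥ 19 — no move.
  13: 13 XOR 9 = 4 < 13 — winning move (to 4).
That gives 1 winning move.

1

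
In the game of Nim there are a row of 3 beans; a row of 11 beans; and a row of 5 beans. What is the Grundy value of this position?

13

Write each in binary and XOR column by column:
  0011  (3)
  1011  (11)
  0101  (5)
  ----
  1101  (13)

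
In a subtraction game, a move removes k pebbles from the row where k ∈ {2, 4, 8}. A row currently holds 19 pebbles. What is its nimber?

0

Compute g(0), g(1), … for moves {2, 4, 8}:
k:     0  1  2  3  4  5  6  7  8  9 10 11 12 13 14 15 16 17 18 19
g(k):  0  0  1  1  2  2  0  0  1  1  2  2  0  0  1  1  2  2  0  0
So g(19) = 0.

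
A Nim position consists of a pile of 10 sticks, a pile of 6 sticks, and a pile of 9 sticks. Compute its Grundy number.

Compute the nim-sum pairwise:
10 ⊕ 6 = 12
12 ⊕ 9 = 5

5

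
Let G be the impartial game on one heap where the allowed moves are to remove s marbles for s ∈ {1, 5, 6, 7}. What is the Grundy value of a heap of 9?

3

Grundy values for subtraction set {1, 5, 6, 7}:
k:     0  1  2  3  4  5  6  7  8  9
g(k):  0  1  0  1  0  1  2  3  2  3
So g(9) = 3.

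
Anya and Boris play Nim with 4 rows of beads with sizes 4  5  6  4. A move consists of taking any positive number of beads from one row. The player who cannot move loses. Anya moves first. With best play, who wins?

Anya wins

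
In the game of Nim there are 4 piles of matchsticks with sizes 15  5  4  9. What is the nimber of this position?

Nim-sum: 15 XOR 5 XOR 4 XOR 9 = 7.

7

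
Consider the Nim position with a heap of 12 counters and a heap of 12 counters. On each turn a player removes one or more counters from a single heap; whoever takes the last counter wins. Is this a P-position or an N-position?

Compute the nim-sum pairwise:
12 ⊕ 12 = 0
The nim-sum is 0, so this is a P-position: the player to move is in a losing position under optimal play.

P-position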